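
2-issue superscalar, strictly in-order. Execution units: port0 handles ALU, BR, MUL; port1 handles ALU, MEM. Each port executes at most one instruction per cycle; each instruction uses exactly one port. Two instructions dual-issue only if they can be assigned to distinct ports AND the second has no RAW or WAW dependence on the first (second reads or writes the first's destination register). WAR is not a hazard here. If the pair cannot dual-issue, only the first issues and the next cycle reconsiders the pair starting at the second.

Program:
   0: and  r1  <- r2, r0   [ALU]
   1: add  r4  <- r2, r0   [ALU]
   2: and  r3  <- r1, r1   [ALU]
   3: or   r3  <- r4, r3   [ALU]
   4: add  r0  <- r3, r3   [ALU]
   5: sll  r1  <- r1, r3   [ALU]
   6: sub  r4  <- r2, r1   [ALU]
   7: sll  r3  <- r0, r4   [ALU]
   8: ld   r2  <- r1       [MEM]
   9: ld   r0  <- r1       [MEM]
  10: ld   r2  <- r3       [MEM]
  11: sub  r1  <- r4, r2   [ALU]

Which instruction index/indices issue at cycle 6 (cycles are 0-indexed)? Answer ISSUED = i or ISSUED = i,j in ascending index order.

ISSUED = 9

0. and.ALU+add.ALU @i0+i1  | pair
1. and.ALU @i2  | RAW+WAW r3
2. or.ALU @i3  | RAW r3
3. add.ALU+sll.ALU @i4+i5  | pair
4. sub.ALU @i6  | RAW r4
5. sll.ALU+ld.MEM @i7+i8  | pair
6. ld.MEM @i9  | no-port MEM/MEM
7. ld.MEM @i10  | RAW r2
8. sub.ALU @i11  | tail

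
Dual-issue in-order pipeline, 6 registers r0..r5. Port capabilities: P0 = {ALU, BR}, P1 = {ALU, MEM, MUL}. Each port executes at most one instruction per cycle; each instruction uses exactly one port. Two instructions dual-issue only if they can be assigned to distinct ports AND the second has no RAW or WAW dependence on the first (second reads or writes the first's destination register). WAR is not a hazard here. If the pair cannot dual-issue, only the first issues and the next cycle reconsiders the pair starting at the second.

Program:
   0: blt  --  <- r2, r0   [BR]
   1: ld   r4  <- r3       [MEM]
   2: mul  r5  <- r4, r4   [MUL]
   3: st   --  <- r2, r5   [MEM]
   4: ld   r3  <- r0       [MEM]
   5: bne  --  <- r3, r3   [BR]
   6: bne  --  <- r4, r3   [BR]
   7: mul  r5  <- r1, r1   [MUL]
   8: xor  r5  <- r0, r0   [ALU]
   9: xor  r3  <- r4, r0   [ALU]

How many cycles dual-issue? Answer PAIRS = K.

PAIRS = 3

0. blt;ld @i0+i1  | dual
1. mul @i2  | no-port MUL/MEM
2. st @i3  | no-port MEM/MEM
3. ld @i4  | RAW r3
4. bne @i5  | no-port BR/BR
5. bne;mul @i6+i7  | dual
6. xor;xor @i8+i9  | dual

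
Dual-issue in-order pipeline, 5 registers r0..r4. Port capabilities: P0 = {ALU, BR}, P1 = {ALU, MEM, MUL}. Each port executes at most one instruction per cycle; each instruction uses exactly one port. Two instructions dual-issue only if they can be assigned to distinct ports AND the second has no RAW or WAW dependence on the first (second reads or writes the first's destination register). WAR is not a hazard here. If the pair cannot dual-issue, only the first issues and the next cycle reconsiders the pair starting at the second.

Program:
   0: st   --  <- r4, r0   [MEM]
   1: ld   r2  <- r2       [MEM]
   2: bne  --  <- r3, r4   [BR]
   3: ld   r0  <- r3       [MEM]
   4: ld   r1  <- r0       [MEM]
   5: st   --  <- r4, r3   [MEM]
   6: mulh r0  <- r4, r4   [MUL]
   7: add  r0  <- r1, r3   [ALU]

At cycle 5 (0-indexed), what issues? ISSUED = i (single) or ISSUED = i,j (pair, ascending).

c0: i0 st  no-port MEM/MEM
c1: i1,i2 ld bne  pair
c2: i3 ld  no-port MEM/MEM
c3: i4 ld  no-port MEM/MEM
c4: i5 st  no-port MEM/MUL
c5: i6 mulh  WAW r0
c6: i7 add  tail

ISSUED = 6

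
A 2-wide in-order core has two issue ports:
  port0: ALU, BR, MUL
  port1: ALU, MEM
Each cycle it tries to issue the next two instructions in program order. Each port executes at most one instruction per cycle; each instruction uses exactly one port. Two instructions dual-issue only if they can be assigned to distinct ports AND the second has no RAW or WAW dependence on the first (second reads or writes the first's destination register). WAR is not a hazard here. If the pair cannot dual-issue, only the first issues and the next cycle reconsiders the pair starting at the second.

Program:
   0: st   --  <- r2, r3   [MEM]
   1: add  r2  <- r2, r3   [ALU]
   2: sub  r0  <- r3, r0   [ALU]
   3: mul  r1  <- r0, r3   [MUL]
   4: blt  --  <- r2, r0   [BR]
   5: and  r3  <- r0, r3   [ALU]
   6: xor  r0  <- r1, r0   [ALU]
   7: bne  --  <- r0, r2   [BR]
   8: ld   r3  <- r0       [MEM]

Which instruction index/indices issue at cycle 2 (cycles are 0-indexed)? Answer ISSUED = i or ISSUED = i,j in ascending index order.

c0: i0&i1 st;add  dual
c1: i2 sub  RAW r0
c2: i3 mul  no-port MUL/BR
c3: i4&i5 blt;and  dual
c4: i6 xor  RAW r0
c5: i7&i8 bne;ld  dual

ISSUED = 3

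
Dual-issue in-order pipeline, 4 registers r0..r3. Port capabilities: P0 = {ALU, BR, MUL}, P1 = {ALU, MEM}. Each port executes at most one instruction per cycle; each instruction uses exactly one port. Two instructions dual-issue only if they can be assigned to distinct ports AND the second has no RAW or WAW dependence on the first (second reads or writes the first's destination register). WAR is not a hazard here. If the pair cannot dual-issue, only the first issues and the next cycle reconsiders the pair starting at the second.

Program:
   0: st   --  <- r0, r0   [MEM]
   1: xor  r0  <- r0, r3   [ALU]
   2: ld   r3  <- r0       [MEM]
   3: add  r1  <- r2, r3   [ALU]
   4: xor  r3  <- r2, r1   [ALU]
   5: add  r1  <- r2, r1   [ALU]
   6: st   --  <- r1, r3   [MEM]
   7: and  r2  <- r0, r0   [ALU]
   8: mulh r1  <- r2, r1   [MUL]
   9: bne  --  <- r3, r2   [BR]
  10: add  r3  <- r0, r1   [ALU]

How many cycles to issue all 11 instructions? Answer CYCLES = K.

  cy0 -> i0,i1 (st.MEM xor.ALU) dual
  cy1 -> i2 (ld.MEM) RAW r3
  cy2 -> i3 (add.ALU) RAW r1
  cy3 -> i4,i5 (xor.ALU add.ALU) dual
  cy4 -> i6,i7 (st.MEM and.ALU) dual
  cy5 -> i8 (mulh.MUL) no-port MUL/BR
  cy6 -> i9,i10 (bne.BR add.ALU) dual

CYCLES = 7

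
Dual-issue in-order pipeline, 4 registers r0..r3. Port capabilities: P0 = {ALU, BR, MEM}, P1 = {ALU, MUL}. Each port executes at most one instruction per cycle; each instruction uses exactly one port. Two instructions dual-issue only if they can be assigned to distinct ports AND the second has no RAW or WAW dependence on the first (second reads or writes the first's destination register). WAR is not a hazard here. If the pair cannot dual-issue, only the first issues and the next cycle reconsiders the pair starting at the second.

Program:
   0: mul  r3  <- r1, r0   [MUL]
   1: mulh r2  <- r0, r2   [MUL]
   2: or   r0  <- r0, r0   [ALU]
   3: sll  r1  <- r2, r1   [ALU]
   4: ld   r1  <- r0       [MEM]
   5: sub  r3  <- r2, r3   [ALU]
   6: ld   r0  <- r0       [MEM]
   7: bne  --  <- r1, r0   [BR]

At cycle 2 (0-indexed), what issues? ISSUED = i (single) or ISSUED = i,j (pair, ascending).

ISSUED = 3

  cy0 -> i0 (mul.MUL) no-port MUL/MUL
  cy1 -> i1,i2 (mulh.MUL or.ALU) 2-wide
  cy2 -> i3 (sll.ALU) WAW r1
  cy3 -> i4,i5 (ld.MEM sub.ALU) 2-wide
  cy4 -> i6 (ld.MEM) no-port MEM/BR
  cy5 -> i7 (bne.BR) tail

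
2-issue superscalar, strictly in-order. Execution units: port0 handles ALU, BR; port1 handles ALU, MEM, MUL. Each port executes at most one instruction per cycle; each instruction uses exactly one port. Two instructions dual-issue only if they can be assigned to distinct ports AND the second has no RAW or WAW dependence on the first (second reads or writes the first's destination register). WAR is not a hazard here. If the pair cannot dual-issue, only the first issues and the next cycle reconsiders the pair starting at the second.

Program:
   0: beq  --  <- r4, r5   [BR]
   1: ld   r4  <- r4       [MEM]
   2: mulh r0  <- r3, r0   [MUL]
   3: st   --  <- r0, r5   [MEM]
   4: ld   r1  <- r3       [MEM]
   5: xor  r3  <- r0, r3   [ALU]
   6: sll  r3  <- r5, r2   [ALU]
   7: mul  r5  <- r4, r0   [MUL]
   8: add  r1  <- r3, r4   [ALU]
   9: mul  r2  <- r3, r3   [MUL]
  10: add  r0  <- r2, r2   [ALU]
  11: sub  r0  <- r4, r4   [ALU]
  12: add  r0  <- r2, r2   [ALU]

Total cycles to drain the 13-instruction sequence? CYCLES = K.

0. beq.BR ld.MEM @i0&i1  | dual
1. mulh.MUL @i2  | no-port MUL/MEM
2. st.MEM @i3  | no-port MEM/MEM
3. ld.MEM xor.ALU @i4&i5  | dual
4. sll.ALU mul.MUL @i6&i7  | dual
5. add.ALU mul.MUL @i8&i9  | dual
6. add.ALU @i10  | WAW r0
7. sub.ALU @i11  | WAW r0
8. add.ALU @i12  | tail

CYCLES = 9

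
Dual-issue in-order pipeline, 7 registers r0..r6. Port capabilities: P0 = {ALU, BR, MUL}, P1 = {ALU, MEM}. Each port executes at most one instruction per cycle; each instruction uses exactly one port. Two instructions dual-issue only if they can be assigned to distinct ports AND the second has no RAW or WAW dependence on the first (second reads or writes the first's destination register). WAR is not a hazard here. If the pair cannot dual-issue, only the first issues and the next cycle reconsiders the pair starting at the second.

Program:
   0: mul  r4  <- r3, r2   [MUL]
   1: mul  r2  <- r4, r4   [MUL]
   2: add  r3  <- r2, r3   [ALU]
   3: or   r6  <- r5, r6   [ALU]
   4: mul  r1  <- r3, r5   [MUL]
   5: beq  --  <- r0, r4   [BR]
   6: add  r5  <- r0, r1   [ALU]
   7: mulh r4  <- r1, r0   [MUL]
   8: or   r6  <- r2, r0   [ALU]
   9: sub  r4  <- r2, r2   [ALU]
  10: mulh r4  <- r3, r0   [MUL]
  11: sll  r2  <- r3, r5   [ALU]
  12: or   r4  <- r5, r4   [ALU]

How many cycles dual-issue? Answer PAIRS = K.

  cy0 -> i0 (mul) no-port MUL/MUL
  cy1 -> i1 (mul) RAW r2
  cy2 -> i2/i3 (add;or) pair
  cy3 -> i4 (mul) no-port MUL/BR
  cy4 -> i5/i6 (beq;add) pair
  cy5 -> i7/i8 (mulh;or) pair
  cy6 -> i9 (sub) WAW r4
  cy7 -> i10/i11 (mulh;sll) pair
  cy8 -> i12 (or) tail

PAIRS = 4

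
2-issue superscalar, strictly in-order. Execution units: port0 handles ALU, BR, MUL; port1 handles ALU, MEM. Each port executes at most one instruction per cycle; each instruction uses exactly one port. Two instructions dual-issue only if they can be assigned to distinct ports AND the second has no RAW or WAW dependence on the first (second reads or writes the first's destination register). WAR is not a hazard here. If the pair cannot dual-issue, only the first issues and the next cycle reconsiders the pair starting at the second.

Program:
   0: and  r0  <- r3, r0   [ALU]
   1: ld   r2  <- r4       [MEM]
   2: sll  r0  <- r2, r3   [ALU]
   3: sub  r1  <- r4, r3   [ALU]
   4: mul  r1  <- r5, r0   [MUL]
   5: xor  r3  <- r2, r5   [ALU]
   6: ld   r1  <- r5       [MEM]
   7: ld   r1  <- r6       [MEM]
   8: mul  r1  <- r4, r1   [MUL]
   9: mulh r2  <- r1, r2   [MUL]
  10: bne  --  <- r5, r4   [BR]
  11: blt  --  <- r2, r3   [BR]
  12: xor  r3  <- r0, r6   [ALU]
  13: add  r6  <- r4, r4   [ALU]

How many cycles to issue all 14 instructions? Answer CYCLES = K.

#0 head=0: and.ALU;ld.MEM i0,i1 2-wide
#1 head=2: sll.ALU;sub.ALU i2,i3 2-wide
#2 head=4: mul.MUL;xor.ALU i4,i5 2-wide
#3 head=6: ld.MEM i6 no-port MEM/MEM
#4 head=7: ld.MEM i7 RAW+WAW r1
#5 head=8: mul.MUL i8 no-port MUL/MUL
#6 head=9: mulh.MUL i9 no-port MUL/BR
#7 head=10: bne.BR i10 no-port BR/BR
#8 head=11: blt.BR;xor.ALU i11,i12 2-wide
#9 head=13: add.ALU i13 tail

CYCLES = 10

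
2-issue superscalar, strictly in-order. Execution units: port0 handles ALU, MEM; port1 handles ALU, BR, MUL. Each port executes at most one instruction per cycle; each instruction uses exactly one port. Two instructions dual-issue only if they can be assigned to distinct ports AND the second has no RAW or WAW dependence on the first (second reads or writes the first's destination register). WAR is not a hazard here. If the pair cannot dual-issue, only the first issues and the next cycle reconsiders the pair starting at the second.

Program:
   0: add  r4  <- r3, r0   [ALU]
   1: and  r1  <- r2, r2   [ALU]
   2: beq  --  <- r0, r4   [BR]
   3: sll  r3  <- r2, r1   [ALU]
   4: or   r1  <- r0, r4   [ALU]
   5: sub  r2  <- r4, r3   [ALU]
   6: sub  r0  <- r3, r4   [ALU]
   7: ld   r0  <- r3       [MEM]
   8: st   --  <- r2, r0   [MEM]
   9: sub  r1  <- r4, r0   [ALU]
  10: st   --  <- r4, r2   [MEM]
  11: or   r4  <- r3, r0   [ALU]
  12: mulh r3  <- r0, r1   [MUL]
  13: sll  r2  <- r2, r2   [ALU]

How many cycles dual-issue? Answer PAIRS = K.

PAIRS = 6

t=0 i0&i1:add+and ; 2-wide
t=1 i2&i3:beq+sll ; 2-wide
t=2 i4&i5:or+sub ; 2-wide
t=3 i6:sub ; WAW r0
t=4 i7:ld ; no-port MEM/MEM
t=5 i8&i9:st+sub ; 2-wide
t=6 i10&i11:st+or ; 2-wide
t=7 i12&i13:mulh+sll ; 2-wide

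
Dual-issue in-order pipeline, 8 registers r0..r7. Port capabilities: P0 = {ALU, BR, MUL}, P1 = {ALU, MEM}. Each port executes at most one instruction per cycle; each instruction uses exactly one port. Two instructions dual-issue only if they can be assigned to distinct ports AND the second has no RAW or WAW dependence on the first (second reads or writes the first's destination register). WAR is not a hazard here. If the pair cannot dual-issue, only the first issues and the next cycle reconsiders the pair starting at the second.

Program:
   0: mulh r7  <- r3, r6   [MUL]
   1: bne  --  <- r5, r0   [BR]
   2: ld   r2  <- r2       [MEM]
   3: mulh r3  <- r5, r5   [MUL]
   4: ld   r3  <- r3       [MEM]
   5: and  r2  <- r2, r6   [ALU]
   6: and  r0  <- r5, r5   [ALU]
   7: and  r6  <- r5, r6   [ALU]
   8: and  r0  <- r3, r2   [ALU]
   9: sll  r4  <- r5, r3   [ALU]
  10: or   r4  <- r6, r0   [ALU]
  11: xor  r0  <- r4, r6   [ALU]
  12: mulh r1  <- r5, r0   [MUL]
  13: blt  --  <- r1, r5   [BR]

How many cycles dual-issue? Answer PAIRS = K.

PAIRS = 4

[0] i0  mulh.MUL  -- no-port MUL/BR
[1] i1/i2  bne.BR/ld.MEM  -- pair
[2] i3  mulh.MUL  -- RAW+WAW r3
[3] i4/i5  ld.MEM/and.ALU  -- pair
[4] i6/i7  and.ALU/and.ALU  -- pair
[5] i8/i9  and.ALU/sll.ALU  -- pair
[6] i10  or.ALU  -- RAW r4
[7] i11  xor.ALU  -- RAW r0
[8] i12  mulh.MUL  -- no-port MUL/BR
[9] i13  blt.BR  -- tail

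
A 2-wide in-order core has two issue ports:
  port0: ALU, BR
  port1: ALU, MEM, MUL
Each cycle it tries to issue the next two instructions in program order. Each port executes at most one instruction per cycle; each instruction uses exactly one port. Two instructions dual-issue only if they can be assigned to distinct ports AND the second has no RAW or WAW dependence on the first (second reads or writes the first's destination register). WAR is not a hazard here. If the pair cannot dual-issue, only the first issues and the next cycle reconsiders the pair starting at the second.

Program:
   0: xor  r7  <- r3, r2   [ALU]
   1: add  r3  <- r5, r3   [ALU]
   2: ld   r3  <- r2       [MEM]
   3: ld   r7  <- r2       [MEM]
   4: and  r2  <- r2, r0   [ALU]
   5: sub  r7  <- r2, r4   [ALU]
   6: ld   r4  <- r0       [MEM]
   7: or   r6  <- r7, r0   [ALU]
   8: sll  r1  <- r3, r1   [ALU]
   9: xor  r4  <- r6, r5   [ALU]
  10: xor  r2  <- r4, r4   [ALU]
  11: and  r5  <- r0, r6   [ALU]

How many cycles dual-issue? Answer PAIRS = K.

#0 head=0: xor.ALU add.ALU i0+i1 pair
#1 head=2: ld.MEM i2 no-port MEM/MEM
#2 head=3: ld.MEM and.ALU i3+i4 pair
#3 head=5: sub.ALU ld.MEM i5+i6 pair
#4 head=7: or.ALU sll.ALU i7+i8 pair
#5 head=9: xor.ALU i9 RAW r4
#6 head=10: xor.ALU and.ALU i10+i11 pair

PAIRS = 5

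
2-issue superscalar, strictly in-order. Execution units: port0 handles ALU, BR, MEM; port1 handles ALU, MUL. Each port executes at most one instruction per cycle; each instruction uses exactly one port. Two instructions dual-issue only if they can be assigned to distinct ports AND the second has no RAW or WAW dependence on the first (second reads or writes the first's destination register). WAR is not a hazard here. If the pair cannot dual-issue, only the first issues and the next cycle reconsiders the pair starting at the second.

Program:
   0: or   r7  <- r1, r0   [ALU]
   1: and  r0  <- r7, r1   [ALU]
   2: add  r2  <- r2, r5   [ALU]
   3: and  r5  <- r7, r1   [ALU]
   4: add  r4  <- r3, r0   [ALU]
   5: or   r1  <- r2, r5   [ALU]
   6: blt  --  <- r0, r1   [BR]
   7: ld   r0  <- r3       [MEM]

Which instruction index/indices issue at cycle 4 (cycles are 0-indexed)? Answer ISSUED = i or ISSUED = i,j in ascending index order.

#0 head=0: or.ALU i0 RAW r7
#1 head=1: and.ALU+add.ALU i1&i2 pair
#2 head=3: and.ALU+add.ALU i3&i4 pair
#3 head=5: or.ALU i5 RAW r1
#4 head=6: blt.BR i6 no-port BR/MEM
#5 head=7: ld.MEM i7 tail

ISSUED = 6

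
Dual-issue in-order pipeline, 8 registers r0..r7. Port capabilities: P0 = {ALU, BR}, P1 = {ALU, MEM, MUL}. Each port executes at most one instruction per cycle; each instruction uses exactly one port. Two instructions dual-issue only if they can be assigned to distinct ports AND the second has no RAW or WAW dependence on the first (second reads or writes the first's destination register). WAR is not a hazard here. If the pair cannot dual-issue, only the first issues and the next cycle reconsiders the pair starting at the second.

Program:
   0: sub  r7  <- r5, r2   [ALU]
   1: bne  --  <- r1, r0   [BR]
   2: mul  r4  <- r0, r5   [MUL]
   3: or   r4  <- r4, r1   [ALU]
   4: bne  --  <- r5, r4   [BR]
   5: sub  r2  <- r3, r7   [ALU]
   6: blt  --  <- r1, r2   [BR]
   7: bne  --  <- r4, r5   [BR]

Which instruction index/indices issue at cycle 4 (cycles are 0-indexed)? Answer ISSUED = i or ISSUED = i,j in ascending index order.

#0 head=0: sub/bne i0&i1 dual
#1 head=2: mul i2 RAW+WAW r4
#2 head=3: or i3 RAW r4
#3 head=4: bne/sub i4&i5 dual
#4 head=6: blt i6 no-port BR/BR
#5 head=7: bne i7 tail

ISSUED = 6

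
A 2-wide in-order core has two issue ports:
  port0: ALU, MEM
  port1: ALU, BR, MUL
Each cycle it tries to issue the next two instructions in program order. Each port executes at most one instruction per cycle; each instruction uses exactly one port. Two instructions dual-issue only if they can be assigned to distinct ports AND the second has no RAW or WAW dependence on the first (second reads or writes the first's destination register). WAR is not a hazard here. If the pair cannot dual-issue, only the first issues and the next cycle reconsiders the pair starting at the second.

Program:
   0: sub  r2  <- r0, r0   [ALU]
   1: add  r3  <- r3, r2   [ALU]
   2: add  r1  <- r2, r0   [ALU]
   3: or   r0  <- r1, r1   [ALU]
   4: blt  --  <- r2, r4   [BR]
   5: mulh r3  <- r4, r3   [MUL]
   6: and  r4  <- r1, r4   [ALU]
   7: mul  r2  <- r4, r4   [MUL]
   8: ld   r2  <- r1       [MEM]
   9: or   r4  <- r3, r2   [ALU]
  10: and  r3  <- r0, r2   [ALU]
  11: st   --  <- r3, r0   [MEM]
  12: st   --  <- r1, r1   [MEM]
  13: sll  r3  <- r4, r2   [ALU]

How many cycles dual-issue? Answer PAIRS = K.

PAIRS = 5

0. sub @i0  | RAW r2
1. add add @i1&i2  | pair
2. or blt @i3&i4  | pair
3. mulh and @i5&i6  | pair
4. mul @i7  | WAW r2
5. ld @i8  | RAW r2
6. or and @i9&i10  | pair
7. st @i11  | no-port MEM/MEM
8. st sll @i12&i13  | pair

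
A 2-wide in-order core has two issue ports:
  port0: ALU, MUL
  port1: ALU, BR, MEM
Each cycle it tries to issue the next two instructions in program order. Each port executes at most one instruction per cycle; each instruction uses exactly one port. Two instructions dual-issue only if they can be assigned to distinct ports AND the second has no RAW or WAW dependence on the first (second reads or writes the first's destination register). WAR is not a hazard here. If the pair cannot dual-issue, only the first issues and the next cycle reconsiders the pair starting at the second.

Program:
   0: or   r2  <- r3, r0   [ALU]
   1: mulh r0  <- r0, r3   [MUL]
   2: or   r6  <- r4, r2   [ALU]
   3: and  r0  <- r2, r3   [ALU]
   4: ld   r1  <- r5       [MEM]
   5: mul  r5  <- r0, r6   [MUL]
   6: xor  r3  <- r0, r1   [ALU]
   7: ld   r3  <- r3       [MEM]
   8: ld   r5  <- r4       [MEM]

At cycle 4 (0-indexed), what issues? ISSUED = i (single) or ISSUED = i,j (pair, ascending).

ISSUED = 7

0. or;mulh @i0,i1  | pair
1. or;and @i2,i3  | pair
2. ld;mul @i4,i5  | pair
3. xor @i6  | RAW+WAW r3
4. ld @i7  | no-port MEM/MEM
5. ld @i8  | tail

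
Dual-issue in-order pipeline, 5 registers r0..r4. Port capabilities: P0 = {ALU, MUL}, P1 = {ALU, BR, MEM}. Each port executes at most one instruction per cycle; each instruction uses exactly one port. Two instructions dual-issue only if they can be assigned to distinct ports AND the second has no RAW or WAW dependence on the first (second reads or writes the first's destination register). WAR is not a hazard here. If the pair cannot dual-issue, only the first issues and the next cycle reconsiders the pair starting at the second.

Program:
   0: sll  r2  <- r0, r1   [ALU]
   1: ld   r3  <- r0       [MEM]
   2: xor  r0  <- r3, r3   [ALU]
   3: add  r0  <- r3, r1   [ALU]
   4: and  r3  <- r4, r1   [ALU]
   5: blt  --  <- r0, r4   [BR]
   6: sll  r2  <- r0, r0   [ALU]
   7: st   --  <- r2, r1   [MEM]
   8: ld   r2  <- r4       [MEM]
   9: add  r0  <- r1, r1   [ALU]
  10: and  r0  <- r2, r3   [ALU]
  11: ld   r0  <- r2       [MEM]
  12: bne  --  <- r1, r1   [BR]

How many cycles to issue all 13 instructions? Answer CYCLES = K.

c0: i0&i1 sll.ALU;ld.MEM  2-wide
c1: i2 xor.ALU  WAW r0
c2: i3&i4 add.ALU;and.ALU  2-wide
c3: i5&i6 blt.BR;sll.ALU  2-wide
c4: i7 st.MEM  no-port MEM/MEM
c5: i8&i9 ld.MEM;add.ALU  2-wide
c6: i10 and.ALU  WAW r0
c7: i11 ld.MEM  no-port MEM/BR
c8: i12 bne.BR  tail

CYCLES = 9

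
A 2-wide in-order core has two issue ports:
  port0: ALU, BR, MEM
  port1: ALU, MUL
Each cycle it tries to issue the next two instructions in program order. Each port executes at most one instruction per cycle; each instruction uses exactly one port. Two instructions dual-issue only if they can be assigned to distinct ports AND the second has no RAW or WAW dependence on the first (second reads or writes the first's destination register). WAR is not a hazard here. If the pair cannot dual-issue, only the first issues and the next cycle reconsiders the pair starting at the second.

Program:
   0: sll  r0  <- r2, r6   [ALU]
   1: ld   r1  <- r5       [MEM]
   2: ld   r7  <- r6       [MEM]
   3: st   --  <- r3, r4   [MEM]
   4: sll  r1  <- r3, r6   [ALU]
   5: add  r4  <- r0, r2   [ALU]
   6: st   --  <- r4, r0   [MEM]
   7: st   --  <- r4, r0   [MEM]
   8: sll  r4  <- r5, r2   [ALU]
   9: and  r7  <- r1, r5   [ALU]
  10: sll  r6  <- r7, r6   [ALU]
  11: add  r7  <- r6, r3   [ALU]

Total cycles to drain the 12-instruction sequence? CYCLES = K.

t=0 i0+i1:sll;ld ; pair
t=1 i2:ld ; no-port MEM/MEM
t=2 i3+i4:st;sll ; pair
t=3 i5:add ; RAW r4
t=4 i6:st ; no-port MEM/MEM
t=5 i7+i8:st;sll ; pair
t=6 i9:and ; RAW r7
t=7 i10:sll ; RAW r6
t=8 i11:add ; tail

CYCLES = 9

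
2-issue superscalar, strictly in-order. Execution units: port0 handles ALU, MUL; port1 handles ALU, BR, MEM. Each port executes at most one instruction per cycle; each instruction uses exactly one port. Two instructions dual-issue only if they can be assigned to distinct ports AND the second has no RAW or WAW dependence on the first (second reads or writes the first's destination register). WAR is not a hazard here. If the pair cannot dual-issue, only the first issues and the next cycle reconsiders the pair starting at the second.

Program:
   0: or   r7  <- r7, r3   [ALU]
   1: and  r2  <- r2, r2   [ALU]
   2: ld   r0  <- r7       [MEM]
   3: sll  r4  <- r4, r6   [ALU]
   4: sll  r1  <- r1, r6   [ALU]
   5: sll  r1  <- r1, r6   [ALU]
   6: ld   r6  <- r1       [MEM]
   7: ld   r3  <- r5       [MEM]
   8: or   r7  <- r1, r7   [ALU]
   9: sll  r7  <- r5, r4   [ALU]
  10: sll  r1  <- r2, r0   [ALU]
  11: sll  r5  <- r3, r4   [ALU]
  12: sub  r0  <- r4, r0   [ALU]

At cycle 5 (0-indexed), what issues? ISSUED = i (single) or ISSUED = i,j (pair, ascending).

ISSUED = 7,8

#0 head=0: or;and i0+i1 2-wide
#1 head=2: ld;sll i2+i3 2-wide
#2 head=4: sll i4 RAW+WAW r1
#3 head=5: sll i5 RAW r1
#4 head=6: ld i6 no-port MEM/MEM
#5 head=7: ld;or i7+i8 2-wide
#6 head=9: sll;sll i9+i10 2-wide
#7 head=11: sll;sub i11+i12 2-wide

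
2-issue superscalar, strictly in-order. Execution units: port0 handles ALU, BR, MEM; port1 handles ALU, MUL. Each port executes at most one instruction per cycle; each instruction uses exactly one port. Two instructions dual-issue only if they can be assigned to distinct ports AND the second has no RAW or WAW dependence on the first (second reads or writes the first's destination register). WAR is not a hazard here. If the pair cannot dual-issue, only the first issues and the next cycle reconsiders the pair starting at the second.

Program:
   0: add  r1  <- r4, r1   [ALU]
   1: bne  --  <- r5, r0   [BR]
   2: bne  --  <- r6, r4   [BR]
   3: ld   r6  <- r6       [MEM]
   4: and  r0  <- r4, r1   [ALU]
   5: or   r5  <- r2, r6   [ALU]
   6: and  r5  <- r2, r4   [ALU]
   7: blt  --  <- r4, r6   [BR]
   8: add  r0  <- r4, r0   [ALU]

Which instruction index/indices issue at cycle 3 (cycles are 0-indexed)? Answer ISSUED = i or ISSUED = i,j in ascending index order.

ISSUED = 5

t=0 i0&i1:add+bne ; dual
t=1 i2:bne ; no-port BR/MEM
t=2 i3&i4:ld+and ; dual
t=3 i5:or ; WAW r5
t=4 i6&i7:and+blt ; dual
t=5 i8:add ; tail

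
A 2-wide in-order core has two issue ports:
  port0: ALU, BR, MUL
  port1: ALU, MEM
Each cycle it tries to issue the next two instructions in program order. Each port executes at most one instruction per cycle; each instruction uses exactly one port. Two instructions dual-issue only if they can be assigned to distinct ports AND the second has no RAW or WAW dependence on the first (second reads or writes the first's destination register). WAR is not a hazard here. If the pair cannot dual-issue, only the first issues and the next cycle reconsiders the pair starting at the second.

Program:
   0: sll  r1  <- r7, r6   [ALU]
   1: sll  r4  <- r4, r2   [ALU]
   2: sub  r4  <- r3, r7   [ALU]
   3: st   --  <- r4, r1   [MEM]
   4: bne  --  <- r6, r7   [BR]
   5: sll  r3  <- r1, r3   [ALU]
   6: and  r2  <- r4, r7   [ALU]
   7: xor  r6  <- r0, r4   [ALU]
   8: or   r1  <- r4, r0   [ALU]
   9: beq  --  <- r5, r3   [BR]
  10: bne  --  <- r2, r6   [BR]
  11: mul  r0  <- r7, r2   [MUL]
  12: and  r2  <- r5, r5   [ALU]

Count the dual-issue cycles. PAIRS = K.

  cy0 -> i0&i1 (sll sll) dual
  cy1 -> i2 (sub) RAW r4
  cy2 -> i3&i4 (st bne) dual
  cy3 -> i5&i6 (sll and) dual
  cy4 -> i7&i8 (xor or) dual
  cy5 -> i9 (beq) no-port BR/BR
  cy6 -> i10 (bne) no-port BR/MUL
  cy7 -> i11&i12 (mul and) dual

PAIRS = 5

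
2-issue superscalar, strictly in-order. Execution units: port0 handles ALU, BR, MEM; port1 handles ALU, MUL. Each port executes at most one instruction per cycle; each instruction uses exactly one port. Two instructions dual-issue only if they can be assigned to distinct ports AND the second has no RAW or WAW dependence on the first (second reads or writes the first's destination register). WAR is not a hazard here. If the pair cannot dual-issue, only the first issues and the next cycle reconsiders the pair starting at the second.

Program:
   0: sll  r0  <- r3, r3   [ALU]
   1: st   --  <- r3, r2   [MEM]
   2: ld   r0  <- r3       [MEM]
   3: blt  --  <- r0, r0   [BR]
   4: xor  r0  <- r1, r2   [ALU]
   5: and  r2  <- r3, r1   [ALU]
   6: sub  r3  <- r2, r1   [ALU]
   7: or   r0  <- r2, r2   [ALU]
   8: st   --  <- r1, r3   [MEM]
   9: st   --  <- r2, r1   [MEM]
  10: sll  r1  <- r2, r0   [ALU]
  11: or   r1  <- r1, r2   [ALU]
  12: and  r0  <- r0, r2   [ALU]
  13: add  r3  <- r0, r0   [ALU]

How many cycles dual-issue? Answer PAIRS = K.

[0] i0/i1  sll/st  -- pair
[1] i2  ld  -- no-port MEM/BR
[2] i3/i4  blt/xor  -- pair
[3] i5  and  -- RAW r2
[4] i6/i7  sub/or  -- pair
[5] i8  st  -- no-port MEM/MEM
[6] i9/i10  st/sll  -- pair
[7] i11/i12  or/and  -- pair
[8] i13  add  -- tail

PAIRS = 5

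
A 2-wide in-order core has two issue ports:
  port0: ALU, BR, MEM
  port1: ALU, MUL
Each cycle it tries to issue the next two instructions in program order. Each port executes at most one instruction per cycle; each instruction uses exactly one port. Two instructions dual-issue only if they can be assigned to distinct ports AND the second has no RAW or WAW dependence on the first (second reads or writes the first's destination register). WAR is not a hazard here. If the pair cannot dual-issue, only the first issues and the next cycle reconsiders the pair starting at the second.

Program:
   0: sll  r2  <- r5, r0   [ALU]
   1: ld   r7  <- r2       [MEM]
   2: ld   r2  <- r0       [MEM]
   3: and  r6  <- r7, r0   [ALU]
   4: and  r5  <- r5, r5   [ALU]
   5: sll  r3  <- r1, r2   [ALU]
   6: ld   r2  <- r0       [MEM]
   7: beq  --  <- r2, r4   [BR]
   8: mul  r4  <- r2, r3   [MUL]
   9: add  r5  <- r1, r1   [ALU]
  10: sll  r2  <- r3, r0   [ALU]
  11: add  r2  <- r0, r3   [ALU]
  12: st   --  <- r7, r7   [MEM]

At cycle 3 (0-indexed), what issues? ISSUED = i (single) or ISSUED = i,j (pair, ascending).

  cy0 -> i0 (sll) RAW r2
  cy1 -> i1 (ld) no-port MEM/MEM
  cy2 -> i2&i3 (ld and) dual
  cy3 -> i4&i5 (and sll) dual
  cy4 -> i6 (ld) no-port MEM/BR
  cy5 -> i7&i8 (beq mul) dual
  cy6 -> i9&i10 (add sll) dual
  cy7 -> i11&i12 (add st) dual

ISSUED = 4,5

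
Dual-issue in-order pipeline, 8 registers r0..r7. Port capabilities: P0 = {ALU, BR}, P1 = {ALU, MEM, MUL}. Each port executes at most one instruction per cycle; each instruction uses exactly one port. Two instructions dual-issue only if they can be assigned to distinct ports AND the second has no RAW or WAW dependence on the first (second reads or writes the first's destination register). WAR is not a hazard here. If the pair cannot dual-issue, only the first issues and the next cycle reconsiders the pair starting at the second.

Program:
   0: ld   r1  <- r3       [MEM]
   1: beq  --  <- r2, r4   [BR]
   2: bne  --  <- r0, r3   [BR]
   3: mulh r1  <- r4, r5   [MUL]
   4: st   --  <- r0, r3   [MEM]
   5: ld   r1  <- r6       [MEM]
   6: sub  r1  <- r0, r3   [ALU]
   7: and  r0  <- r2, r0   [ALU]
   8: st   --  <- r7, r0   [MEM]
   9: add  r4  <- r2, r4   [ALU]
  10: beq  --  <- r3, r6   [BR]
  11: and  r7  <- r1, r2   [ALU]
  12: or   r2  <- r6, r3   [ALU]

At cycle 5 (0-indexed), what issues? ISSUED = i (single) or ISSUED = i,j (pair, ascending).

c0: i0/i1 ld beq  2-wide
c1: i2/i3 bne mulh  2-wide
c2: i4 st  no-port MEM/MEM
c3: i5 ld  WAW r1
c4: i6/i7 sub and  2-wide
c5: i8/i9 st add  2-wide
c6: i10/i11 beq and  2-wide
c7: i12 or  tail

ISSUED = 8,9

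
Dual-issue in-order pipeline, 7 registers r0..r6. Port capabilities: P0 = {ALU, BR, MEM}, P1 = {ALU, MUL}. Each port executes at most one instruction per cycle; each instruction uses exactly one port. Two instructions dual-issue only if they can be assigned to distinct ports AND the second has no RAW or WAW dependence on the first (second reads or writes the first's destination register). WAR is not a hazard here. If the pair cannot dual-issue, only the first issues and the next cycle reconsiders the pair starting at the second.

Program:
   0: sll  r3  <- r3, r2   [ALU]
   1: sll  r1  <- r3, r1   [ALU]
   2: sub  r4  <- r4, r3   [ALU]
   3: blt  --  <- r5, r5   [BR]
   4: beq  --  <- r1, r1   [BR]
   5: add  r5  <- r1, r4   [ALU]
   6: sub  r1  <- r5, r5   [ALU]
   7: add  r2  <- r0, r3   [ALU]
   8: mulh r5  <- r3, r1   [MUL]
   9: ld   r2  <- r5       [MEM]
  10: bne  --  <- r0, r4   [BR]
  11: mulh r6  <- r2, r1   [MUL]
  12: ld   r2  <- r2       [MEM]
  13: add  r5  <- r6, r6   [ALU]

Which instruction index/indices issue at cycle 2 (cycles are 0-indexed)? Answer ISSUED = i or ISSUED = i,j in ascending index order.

  cy0 -> i0 (sll.ALU) RAW r3
  cy1 -> i1+i2 (sll.ALU+sub.ALU) 2-wide
  cy2 -> i3 (blt.BR) no-port BR/BR
  cy3 -> i4+i5 (beq.BR+add.ALU) 2-wide
  cy4 -> i6+i7 (sub.ALU+add.ALU) 2-wide
  cy5 -> i8 (mulh.MUL) RAW r5
  cy6 -> i9 (ld.MEM) no-port MEM/BR
  cy7 -> i10+i11 (bne.BR+mulh.MUL) 2-wide
  cy8 -> i12+i13 (ld.MEM+add.ALU) 2-wide

ISSUED = 3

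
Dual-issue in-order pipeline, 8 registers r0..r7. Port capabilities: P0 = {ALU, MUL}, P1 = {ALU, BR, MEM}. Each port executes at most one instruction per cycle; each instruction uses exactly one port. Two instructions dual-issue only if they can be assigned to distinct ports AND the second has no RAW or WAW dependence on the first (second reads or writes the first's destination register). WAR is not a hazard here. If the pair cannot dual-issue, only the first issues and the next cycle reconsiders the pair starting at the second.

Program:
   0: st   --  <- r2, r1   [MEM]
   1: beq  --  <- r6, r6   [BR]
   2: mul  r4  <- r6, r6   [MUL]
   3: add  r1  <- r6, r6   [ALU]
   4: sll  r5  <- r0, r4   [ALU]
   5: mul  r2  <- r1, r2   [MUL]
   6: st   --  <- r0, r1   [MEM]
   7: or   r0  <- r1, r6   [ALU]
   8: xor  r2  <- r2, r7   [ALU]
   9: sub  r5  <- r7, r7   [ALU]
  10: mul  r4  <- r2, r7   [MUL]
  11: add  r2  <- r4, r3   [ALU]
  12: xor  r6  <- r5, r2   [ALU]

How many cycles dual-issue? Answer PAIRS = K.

0. st @i0  | no-port MEM/BR
1. beq+mul @i1,i2  | dual
2. add+sll @i3,i4  | dual
3. mul+st @i5,i6  | dual
4. or+xor @i7,i8  | dual
5. sub+mul @i9,i10  | dual
6. add @i11  | RAW r2
7. xor @i12  | tail

PAIRS = 5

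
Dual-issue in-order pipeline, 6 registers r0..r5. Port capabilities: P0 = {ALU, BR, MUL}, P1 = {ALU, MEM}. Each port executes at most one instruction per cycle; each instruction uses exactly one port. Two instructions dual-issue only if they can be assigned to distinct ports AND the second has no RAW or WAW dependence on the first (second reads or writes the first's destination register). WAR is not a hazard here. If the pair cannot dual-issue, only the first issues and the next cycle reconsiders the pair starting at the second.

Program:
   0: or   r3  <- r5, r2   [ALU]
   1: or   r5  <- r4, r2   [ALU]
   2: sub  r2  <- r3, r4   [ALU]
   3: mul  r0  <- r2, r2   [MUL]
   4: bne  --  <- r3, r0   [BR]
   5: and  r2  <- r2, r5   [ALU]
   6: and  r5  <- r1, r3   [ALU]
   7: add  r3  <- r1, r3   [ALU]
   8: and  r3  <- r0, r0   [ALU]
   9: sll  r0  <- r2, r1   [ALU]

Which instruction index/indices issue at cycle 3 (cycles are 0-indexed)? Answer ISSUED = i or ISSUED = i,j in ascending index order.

c0: i0&i1 or.ALU/or.ALU  pair
c1: i2 sub.ALU  RAW r2
c2: i3 mul.MUL  no-port MUL/BR
c3: i4&i5 bne.BR/and.ALU  pair
c4: i6&i7 and.ALU/add.ALU  pair
c5: i8&i9 and.ALU/sll.ALU  pair

ISSUED = 4,5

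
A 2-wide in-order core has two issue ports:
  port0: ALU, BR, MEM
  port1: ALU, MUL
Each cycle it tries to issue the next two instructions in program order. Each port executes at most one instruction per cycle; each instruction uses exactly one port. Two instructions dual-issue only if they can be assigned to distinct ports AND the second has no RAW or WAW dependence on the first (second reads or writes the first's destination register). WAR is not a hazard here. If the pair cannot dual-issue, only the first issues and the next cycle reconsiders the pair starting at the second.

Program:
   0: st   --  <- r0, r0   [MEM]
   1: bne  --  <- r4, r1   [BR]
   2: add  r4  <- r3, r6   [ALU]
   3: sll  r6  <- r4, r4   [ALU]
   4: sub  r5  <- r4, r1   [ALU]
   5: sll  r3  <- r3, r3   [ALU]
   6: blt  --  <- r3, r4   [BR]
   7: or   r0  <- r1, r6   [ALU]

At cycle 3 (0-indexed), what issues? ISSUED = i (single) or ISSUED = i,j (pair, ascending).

  cy0 -> i0 (st.MEM) no-port MEM/BR
  cy1 -> i1&i2 (bne.BR;add.ALU) pair
  cy2 -> i3&i4 (sll.ALU;sub.ALU) pair
  cy3 -> i5 (sll.ALU) RAW r3
  cy4 -> i6&i7 (blt.BR;or.ALU) pair

ISSUED = 5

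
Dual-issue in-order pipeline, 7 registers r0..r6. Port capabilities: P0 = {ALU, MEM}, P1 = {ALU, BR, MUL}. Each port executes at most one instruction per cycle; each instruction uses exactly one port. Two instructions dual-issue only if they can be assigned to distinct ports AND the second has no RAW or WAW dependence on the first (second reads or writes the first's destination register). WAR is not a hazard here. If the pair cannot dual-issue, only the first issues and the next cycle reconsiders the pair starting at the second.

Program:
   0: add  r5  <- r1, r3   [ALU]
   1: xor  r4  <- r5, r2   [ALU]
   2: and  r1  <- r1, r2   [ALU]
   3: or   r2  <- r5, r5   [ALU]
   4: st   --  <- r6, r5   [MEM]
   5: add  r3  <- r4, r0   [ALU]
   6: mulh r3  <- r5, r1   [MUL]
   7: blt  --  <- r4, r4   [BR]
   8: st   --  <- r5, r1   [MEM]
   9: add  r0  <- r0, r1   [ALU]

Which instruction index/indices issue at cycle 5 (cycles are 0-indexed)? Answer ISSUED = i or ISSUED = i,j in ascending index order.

0. add @i0  | RAW r5
1. xor and @i1&i2  | 2-wide
2. or st @i3&i4  | 2-wide
3. add @i5  | WAW r3
4. mulh @i6  | no-port MUL/BR
5. blt st @i7&i8  | 2-wide
6. add @i9  | tail

ISSUED = 7,8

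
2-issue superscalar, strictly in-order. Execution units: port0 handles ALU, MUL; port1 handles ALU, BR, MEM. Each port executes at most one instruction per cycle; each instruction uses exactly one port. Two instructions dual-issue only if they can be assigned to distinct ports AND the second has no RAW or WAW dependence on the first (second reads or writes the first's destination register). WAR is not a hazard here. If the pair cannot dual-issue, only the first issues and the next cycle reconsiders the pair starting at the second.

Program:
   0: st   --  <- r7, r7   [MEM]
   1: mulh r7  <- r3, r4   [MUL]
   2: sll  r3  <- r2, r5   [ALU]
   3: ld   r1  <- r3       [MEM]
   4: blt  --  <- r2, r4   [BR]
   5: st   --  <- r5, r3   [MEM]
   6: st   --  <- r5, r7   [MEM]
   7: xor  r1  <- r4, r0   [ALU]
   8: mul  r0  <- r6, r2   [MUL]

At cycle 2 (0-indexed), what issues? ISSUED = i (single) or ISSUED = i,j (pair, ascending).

t=0 i0,i1:st mulh ; dual
t=1 i2:sll ; RAW r3
t=2 i3:ld ; no-port MEM/BR
t=3 i4:blt ; no-port BR/MEM
t=4 i5:st ; no-port MEM/MEM
t=5 i6,i7:st xor ; dual
t=6 i8:mul ; tail

ISSUED = 3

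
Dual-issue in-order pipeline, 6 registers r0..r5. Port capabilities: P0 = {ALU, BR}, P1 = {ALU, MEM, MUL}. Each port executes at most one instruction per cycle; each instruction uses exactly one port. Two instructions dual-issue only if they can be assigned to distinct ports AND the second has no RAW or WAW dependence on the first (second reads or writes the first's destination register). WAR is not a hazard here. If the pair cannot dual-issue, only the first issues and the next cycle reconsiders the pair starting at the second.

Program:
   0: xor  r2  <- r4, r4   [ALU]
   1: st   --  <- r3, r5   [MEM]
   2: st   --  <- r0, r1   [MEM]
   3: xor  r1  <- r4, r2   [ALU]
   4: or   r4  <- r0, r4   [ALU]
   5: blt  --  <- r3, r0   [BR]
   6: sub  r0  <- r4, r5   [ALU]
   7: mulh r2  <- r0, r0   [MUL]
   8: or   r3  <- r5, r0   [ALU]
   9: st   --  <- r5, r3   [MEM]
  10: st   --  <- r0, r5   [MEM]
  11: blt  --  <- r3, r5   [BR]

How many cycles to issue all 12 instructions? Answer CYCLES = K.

CYCLES = 7

#0 head=0: xor;st i0/i1 2-wide
#1 head=2: st;xor i2/i3 2-wide
#2 head=4: or;blt i4/i5 2-wide
#3 head=6: sub i6 RAW r0
#4 head=7: mulh;or i7/i8 2-wide
#5 head=9: st i9 no-port MEM/MEM
#6 head=10: st;blt i10/i11 2-wide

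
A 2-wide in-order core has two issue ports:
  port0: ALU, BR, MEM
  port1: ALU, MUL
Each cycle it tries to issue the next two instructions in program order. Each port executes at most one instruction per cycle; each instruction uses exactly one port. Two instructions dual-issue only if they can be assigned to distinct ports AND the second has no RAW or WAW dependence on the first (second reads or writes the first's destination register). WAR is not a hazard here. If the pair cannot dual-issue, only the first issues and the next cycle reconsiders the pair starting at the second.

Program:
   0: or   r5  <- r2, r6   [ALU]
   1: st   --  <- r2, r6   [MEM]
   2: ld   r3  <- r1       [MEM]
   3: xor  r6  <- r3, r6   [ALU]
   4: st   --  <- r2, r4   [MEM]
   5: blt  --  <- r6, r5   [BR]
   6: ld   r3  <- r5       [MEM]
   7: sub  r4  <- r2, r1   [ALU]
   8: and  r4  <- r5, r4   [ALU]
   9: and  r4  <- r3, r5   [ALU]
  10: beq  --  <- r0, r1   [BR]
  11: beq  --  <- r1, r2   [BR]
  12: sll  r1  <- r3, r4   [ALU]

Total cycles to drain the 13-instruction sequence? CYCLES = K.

CYCLES = 8

#0 head=0: or.ALU+st.MEM i0+i1 dual
#1 head=2: ld.MEM i2 RAW r3
#2 head=3: xor.ALU+st.MEM i3+i4 dual
#3 head=5: blt.BR i5 no-port BR/MEM
#4 head=6: ld.MEM+sub.ALU i6+i7 dual
#5 head=8: and.ALU i8 WAW r4
#6 head=9: and.ALU+beq.BR i9+i10 dual
#7 head=11: beq.BR+sll.ALU i11+i12 dual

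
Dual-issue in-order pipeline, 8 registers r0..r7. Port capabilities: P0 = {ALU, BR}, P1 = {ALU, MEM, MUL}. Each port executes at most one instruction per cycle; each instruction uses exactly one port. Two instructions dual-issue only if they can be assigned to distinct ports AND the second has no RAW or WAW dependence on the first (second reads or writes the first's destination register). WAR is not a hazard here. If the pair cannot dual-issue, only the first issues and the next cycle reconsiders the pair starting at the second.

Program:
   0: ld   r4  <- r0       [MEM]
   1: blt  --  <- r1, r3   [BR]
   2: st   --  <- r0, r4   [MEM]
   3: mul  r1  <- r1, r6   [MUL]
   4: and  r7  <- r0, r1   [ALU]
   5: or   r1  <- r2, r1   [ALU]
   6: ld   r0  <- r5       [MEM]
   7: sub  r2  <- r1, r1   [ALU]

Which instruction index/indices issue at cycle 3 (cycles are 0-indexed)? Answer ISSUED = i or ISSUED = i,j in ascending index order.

  cy0 -> i0,i1 (ld.MEM blt.BR) pair
  cy1 -> i2 (st.MEM) no-port MEM/MUL
  cy2 -> i3 (mul.MUL) RAW r1
  cy3 -> i4,i5 (and.ALU or.ALU) pair
  cy4 -> i6,i7 (ld.MEM sub.ALU) pair

ISSUED = 4,5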